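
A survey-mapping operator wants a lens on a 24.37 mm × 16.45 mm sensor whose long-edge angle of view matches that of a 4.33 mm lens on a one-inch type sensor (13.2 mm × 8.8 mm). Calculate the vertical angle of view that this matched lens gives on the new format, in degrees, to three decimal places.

Equal long-edge AOV ⇒ f₂ = f₁ · 24.37/13.2 = 4.33 × 1.84621 ≈ 7.9941 mm.
Vertical AOV on the new format = 2·arctan(16.45 / (2 × 7.9941)) = 2·arctan(1.02888) ≈ 91.6313°.

91.631°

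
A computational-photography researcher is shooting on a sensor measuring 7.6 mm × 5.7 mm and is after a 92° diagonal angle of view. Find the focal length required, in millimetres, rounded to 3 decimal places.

4.587 mm

Sensor diagonal = √(7.6² + 5.7²) = √90.2500 ≈ 9.5000 mm.
From α = 2·arctan(d/2f) we get f = d / (2·tan(α/2)).
With d = 9.5000 mm and α/2 = 46°, tan(α/2) ≈ 1.03553, so f ≈ 9.5000 / 2.07106 ≈ 4.5870 mm.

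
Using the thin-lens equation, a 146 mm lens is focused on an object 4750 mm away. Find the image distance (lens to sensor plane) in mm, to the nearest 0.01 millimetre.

1/dᵢ = 1/f − 1/dₒ = 1/146 − 1/4750 = 0.0066388 mm⁻¹.
dᵢ = 1/0.0066388 ≈ 150.6299 mm.

150.63 mm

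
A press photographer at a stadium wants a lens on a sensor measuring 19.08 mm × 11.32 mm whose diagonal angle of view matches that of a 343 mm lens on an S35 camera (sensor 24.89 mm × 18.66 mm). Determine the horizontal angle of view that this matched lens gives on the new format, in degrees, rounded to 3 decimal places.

4.467°

Sensor diagonal = √(24.89² + 18.66²) = √967.7077 ≈ 31.1080 mm.
Sensor diagonal = √(19.08² + 11.32²) = √492.1888 ≈ 22.1853 mm.
Equal diagonal AOV ⇒ f₂ = f₁ · 22.1853/31.1080 = 343 × 0.71317 ≈ 244.6177 mm.
Horizontal AOV on the new format = 2·arctan(19.08 / (2 × 244.6177)) = 2·arctan(0.03900) ≈ 4.4668°.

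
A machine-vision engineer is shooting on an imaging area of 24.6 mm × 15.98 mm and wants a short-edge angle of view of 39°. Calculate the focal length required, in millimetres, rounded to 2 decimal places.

From α = 2·arctan(h/2f) we get f = h / (2·tan(α/2)).
With h = 15.98 mm and α/2 = 19.5°, tan(α/2) ≈ 0.35412, so f ≈ 15.98 / 0.70824 ≈ 22.5631 mm.

22.56 mm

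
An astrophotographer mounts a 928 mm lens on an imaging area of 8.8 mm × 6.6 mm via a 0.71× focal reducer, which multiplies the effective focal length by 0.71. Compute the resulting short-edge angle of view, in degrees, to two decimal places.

Effective focal length f = 928 × 0.71 = 658.88 mm.
α = 2·arctan(6.6 / (2 × 658.88)) = 2·arctan(0.00501) ≈ 0.5739°.

0.57°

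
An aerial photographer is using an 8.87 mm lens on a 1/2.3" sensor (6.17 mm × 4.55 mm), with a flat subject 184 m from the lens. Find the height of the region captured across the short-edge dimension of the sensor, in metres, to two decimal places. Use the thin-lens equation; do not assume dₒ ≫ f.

dₒ: 184 m = 184000 mm.
Similar triangles through the lens centre give W/dₒ = h/dᵢ; with 1/f = 1/dₒ + 1/dᵢ this gives W = h·(dₒ − f)/f.
W = 4.55 mm × (184000 − 8.87) / 8.87 = 4.55 × 20743.0812 ≈ 94381.019 mm = 94.381 m.

94.38 m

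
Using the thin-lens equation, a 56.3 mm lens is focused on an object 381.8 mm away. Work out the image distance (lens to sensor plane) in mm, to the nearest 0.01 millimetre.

1/dᵢ = 1/f − 1/dₒ = 1/56.3 − 1/381.8 = 0.0151428 mm⁻¹.
dᵢ = 1/0.0151428 ≈ 66.0379 mm.

66.04 mm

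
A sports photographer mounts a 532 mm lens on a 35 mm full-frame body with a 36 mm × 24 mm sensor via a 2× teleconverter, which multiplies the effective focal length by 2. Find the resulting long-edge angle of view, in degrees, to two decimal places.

1.94°

Effective focal length f = 532 × 2 = 1064 mm.
α = 2·arctan(36 / (2 × 1064)) = 2·arctan(0.01692) ≈ 1.9384°.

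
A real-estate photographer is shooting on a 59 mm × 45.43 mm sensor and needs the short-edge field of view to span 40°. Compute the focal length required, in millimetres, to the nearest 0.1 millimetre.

From α = 2·arctan(h/2f) we get f = h / (2·tan(α/2)).
With h = 45.43 mm and α/2 = 20°, tan(α/2) ≈ 0.36397, so f ≈ 45.43 / 0.72794 ≈ 62.4089 mm.

62.4 mm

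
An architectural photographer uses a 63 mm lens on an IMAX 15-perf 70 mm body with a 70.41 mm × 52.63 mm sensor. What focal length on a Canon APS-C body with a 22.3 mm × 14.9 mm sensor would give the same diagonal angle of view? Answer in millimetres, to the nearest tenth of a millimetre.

Sensor diagonal = √(70.41² + 52.63²) = √7727.4850 ≈ 87.9061 mm.
Sensor diagonal = √(22.3² + 14.9²) = √719.3000 ≈ 26.8198 mm.
Equal angle of view means equal diagonal/f ratio, so f₂ = f₁ · (diagonal₂/diagonal₁) = 63 × 26.8198/87.9061.
f₂ = 63 × 0.30510 ≈ 19.221 mm.

19.2 mm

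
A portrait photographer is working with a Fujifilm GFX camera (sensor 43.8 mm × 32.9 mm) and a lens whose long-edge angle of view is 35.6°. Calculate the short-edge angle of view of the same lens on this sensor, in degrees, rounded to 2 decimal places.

From the long-edge AOV: f = 43.8 / (2·tan(17.8°)) = 43.8 / 0.64213 ≈ 68.2105 mm.
Short-edge AOV = 2·arctan(32.9 / (2 × 68.2105)) = 2·arctan(0.24117) ≈ 27.1177°.

27.12°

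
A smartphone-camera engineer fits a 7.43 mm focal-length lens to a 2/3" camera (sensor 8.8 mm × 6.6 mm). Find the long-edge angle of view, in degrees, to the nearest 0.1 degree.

Angle of view α = 2·arctan(w/2f) with w = 8.8 mm and f = 7.43 mm.
w/2f = 0.59219; arctan(0.59219) ≈ 30.6338°, so α ≈ 61.2675°.

61.3°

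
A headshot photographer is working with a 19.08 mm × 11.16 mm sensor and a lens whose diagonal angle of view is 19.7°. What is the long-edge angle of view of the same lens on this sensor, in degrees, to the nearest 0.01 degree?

Sensor diagonal = √(19.08² + 11.16²) = √488.5920 ≈ 22.1041 mm.
From the diagonal AOV: f = 22.1041 / (2·tan(9.85°)) = 22.1041 / 0.34726 ≈ 63.6534 mm.
Long-edge AOV = 2·arctan(19.08 / (2 × 63.6534)) = 2·arctan(0.14987) ≈ 17.0474°.

17.05°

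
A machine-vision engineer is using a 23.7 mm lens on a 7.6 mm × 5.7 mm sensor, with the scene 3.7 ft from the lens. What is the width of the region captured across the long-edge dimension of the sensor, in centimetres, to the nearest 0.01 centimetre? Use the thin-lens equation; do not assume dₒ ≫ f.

dₒ: 3.7 ft × 304.8 mm/ft = 1127.76 mm.
Similar triangles through the lens centre give W/dₒ = w/dᵢ; with 1/f = 1/dₒ + 1/dᵢ this gives W = w·(dₒ − f)/f.
W = 7.6 mm × (1127.76 − 23.7) / 23.7 = 7.6 × 46.5848 ≈ 354.045 mm = 35.4045 cm.

35.40 cm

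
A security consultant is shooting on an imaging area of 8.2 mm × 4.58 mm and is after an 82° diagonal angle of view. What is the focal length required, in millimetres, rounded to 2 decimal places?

Sensor diagonal = √(8.2² + 4.58²) = √88.2164 ≈ 9.3924 mm.
From α = 2·arctan(d/2f) we get f = d / (2·tan(α/2)).
With d = 9.3924 mm and α/2 = 41°, tan(α/2) ≈ 0.86929, so f ≈ 9.3924 / 1.73857 ≈ 5.4023 mm.

5.40 mm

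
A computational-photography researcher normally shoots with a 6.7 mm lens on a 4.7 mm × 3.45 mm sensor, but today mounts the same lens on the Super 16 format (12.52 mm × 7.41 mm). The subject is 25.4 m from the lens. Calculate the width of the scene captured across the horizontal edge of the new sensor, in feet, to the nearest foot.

156 ft

The focal length stays 6.7 mm; the relevant sensor dimension is now w = 12.52 mm. Object distance dₒ = 25.4 m = 25400 mm.
Thin-lens field width W = w·(dₒ − f)/f = 12.52 × (25400 − 6.7)/6.7 ≈ 47451.361 mm = 47451.361/304.8 ft = 155.68 ft.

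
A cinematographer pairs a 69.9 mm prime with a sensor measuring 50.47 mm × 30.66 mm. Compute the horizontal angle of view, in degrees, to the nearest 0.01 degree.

39.70°

Angle of view α = 2·arctan(w/2f) with w = 50.47 mm and f = 69.9 mm.
w/2f = 0.36102; arctan(0.36102) ≈ 19.8504°, so α ≈ 39.7008°.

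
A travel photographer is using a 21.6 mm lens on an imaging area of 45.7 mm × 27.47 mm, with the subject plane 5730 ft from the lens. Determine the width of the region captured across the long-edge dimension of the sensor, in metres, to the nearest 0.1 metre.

3695.1 m

dₒ: 5730 ft × 304.8 mm/ft = 1746503.94 mm.
Similar triangles through the lens centre give W/dₒ = w/dᵢ; with 1/f = 1/dₒ + 1/dᵢ this gives W = w·(dₒ − f)/f.
W = 45.7 mm × (1.7465e+06 − 21.6) / 21.6 = 45.7 × 80855.6641 ≈ 3695103.848 mm = 3695.1 m.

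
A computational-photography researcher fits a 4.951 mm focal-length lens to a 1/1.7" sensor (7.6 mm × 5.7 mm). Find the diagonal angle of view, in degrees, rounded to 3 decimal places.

87.626°

Sensor diagonal = √(7.6² + 5.7²) = √90.2500 ≈ 9.5000 mm.
Angle of view α = 2·arctan(d/2f) with d = 9.5000 mm and f = 4.951 mm.
d/2f = 0.95940; arctan(0.95940) ≈ 43.8130°, so α ≈ 87.6261°.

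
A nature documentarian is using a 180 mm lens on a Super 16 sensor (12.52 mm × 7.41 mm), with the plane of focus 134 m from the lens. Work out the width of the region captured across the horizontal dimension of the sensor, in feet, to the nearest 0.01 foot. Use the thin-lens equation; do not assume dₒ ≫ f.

dₒ: 134 m = 134000 mm.
Similar triangles through the lens centre give W/dₒ = w/dᵢ; with 1/f = 1/dₒ + 1/dᵢ this gives W = w·(dₒ − f)/f.
W = 12.52 mm × (134000 − 180) / 180 = 12.52 × 743.4444 ≈ 9307.924 mm = 9307.924/304.8 ft = 30.5378 ft.

30.54 ft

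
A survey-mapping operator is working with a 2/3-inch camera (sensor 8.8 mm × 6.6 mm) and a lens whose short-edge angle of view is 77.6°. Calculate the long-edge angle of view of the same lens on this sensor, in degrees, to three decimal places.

93.982°

From the short-edge AOV: f = 6.6 / (2·tan(38.8°)) = 6.6 / 1.60804 ≈ 4.1044 mm.
Long-edge AOV = 2·arctan(8.8 / (2 × 4.1044)) = 2·arctan(1.07203) ≈ 93.9818°.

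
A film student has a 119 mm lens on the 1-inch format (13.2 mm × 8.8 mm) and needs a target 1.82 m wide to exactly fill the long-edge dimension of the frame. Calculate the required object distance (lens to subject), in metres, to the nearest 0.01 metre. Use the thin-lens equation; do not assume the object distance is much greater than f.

W: 1.82 m = 1820 mm.
Magnification m = w/W = dᵢ/dₒ; combined with 1/f = 1/dₒ + 1/dᵢ this gives dₒ = f·(1 + W/w).
dₒ = 119 mm × (1 + 1820/13.2) = 119 × 138.8788 ≈ 16526.576 mm = 16.5266 m.

16.53 m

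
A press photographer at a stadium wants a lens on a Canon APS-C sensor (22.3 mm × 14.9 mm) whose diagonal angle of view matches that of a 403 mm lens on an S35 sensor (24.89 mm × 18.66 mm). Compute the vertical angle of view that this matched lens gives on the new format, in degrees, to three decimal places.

Sensor diagonal = √(24.89² + 18.66²) = √967.7077 ≈ 31.1080 mm.
Sensor diagonal = √(22.3² + 14.9²) = √719.3000 ≈ 26.8198 mm.
Equal diagonal AOV ⇒ f₂ = f₁ · 26.8198/31.1080 = 403 × 0.86215 ≈ 347.4465 mm.
Vertical AOV on the new format = 2·arctan(14.9 / (2 × 347.4465)) = 2·arctan(0.02144) ≈ 2.4567°.

2.457°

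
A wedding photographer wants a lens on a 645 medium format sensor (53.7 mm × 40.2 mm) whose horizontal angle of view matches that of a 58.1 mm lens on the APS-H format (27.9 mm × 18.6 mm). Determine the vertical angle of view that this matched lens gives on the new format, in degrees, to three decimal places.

Equal horizontal AOV ⇒ f₂ = f₁ · 53.7/27.9 = 58.1 × 1.92473 ≈ 111.8269 mm.
Vertical AOV on the new format = 2·arctan(40.2 / (2 × 111.8269)) = 2·arctan(0.17974) ≈ 20.3793°.

20.379°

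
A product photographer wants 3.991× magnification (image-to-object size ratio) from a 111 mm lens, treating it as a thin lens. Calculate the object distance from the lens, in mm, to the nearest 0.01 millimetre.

138.81 mm

With m = dᵢ/dₒ and 1/f = 1/dₒ + 1/dᵢ, substituting dᵢ = m·dₒ gives 1/f = (1 + 1/m)/dₒ, hence dₒ = f·(1 + 1/m).
dₒ = 111 × (1 + 1/3.991) = 111 × 1.25056 ≈ 138.813 mm.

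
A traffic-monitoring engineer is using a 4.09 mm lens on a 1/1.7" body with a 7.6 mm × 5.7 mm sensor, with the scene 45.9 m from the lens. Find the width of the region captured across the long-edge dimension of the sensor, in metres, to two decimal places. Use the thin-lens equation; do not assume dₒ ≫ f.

85.28 m

dₒ: 45.9 m = 45900 mm.
Similar triangles through the lens centre give W/dₒ = w/dᵢ; with 1/f = 1/dₒ + 1/dᵢ this gives W = w·(dₒ − f)/f.
W = 7.6 mm × (45900 − 4.09) / 4.09 = 7.6 × 11221.4939 ≈ 85283.354 mm = 85.2834 m.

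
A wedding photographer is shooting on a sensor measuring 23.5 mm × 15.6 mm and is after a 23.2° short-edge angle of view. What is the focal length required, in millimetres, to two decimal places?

From α = 2·arctan(h/2f) we get f = h / (2·tan(α/2)).
With h = 15.6 mm and α/2 = 11.6°, tan(α/2) ≈ 0.20527, so f ≈ 15.6 / 0.41054 ≈ 37.9986 mm.

38.00 mm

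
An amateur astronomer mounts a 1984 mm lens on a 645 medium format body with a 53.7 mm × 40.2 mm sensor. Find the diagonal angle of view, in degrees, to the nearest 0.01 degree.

Sensor diagonal = √(53.7² + 40.2²) = √4499.7300 ≈ 67.0800 mm.
Angle of view α = 2·arctan(d/2f) with d = 67.0800 mm and f = 1984 mm.
d/2f = 0.01691; arctan(0.01691) ≈ 0.9685°, so α ≈ 1.9370°.

1.94°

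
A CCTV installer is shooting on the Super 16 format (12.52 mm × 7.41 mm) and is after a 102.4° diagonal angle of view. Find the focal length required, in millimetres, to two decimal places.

Sensor diagonal = √(12.52² + 7.41²) = √211.6585 ≈ 14.5485 mm.
From α = 2·arctan(d/2f) we get f = d / (2·tan(α/2)).
With d = 14.5485 mm and α/2 = 51.2°, tan(α/2) ≈ 1.24375, so f ≈ 14.5485 / 2.48750 ≈ 5.8486 mm.

5.85 mm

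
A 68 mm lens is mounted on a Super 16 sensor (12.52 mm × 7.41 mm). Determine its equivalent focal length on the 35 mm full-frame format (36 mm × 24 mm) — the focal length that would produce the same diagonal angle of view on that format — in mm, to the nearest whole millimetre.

Sensor diagonal = √(12.52² + 7.41²) = √211.6585 ≈ 14.5485 mm.
Sensor diagonal = √(36² + 24²) = √1872.0000 ≈ 43.2666 mm.
Equal angle of view means equal diagonal/f ratio, so f₂ = f₁ · (diagonal₂/diagonal₁) = 68 × 43.2666/14.5485.
f₂ = 68 × 2.97396 ≈ 202.229 mm.

202 mm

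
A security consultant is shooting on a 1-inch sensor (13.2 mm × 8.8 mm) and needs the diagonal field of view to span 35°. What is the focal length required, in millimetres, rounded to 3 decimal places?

25.158 mm

Sensor diagonal = √(13.2² + 8.8²) = √251.6800 ≈ 15.8644 mm.
From α = 2·arctan(d/2f) we get f = d / (2·tan(α/2)).
With d = 15.8644 mm and α/2 = 17.5°, tan(α/2) ≈ 0.31530, so f ≈ 15.8644 / 0.63060 ≈ 25.1578 mm.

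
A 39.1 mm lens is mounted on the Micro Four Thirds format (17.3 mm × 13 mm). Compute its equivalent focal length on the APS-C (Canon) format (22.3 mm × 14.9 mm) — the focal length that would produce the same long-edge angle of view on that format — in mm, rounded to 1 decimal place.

Equal angle of view means equal width/f ratio, so f₂ = f₁ · (width₂/width₁) = 39.1 × 22.3/17.3.
f₂ = 39.1 × 1.28902 ≈ 50.401 mm.

50.4 mm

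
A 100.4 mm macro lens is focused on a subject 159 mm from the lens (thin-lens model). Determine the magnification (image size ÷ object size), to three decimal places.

1.713×

Thin lens: 1/f = 1/dₒ + 1/dᵢ → 1/dᵢ = 1/100.4 − 1/159 = 0.0036709 mm⁻¹, so dᵢ ≈ 272.4164 mm.
Magnification m = dᵢ/dₒ = 272.4164/159 ≈ 1.71331.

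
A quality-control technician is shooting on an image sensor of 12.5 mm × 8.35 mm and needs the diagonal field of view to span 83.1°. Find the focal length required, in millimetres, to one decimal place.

8.5 mm

Sensor diagonal = √(12.5² + 8.35²) = √225.9725 ≈ 15.0324 mm.
From α = 2·arctan(d/2f) we get f = d / (2·tan(α/2)).
With d = 15.0324 mm and α/2 = 41.55°, tan(α/2) ≈ 0.88628, so f ≈ 15.0324 / 1.77256 ≈ 8.4806 mm.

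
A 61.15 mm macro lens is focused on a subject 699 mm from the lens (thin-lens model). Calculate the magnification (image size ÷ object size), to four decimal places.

0.0959×

Thin lens: 1/f = 1/dₒ + 1/dᵢ → 1/dᵢ = 1/61.15 − 1/699 = 0.0149226 mm⁻¹, so dᵢ ≈ 67.0124 mm.
Magnification m = dᵢ/dₒ = 67.0124/699 ≈ 0.09587.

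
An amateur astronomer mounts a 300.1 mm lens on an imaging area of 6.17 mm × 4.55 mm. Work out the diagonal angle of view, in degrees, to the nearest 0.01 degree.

1.46°

Sensor diagonal = √(6.17² + 4.55²) = √58.7714 ≈ 7.6663 mm.
Angle of view α = 2·arctan(d/2f) with d = 7.6663 mm and f = 300.1 mm.
d/2f = 0.01277; arctan(0.01277) ≈ 0.7318°, so α ≈ 1.4636°.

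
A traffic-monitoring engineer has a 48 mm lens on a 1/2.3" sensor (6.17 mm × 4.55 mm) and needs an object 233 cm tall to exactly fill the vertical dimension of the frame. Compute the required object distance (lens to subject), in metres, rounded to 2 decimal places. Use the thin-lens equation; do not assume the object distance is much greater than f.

W: 233 cm = 2330 mm.
Magnification m = h/W = dᵢ/dₒ; combined with 1/f = 1/dₒ + 1/dᵢ this gives dₒ = f·(1 + W/h).
dₒ = 48 mm × (1 + 2330/4.55) = 48 × 513.0879 ≈ 24628.220 mm = 24.6282 m.

24.63 m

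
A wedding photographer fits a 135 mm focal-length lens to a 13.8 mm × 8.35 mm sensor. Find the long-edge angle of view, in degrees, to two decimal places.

Angle of view α = 2·arctan(w/2f) with w = 13.8 mm and f = 135 mm.
w/2f = 0.05111; arctan(0.05111) ≈ 2.9259°, so α ≈ 5.8518°.

5.85°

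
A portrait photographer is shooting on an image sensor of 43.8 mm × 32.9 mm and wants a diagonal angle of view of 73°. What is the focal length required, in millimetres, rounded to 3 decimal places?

Sensor diagonal = √(43.8² + 32.9²) = √3000.8500 ≈ 54.7800 mm.
From α = 2·arctan(d/2f) we get f = d / (2·tan(α/2)).
With d = 54.7800 mm and α/2 = 36.5°, tan(α/2) ≈ 0.73996, so f ≈ 54.7800 / 1.47992 ≈ 37.0155 mm.

37.015 mm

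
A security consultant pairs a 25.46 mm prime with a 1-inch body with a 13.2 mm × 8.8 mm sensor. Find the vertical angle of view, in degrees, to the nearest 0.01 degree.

Angle of view α = 2·arctan(h/2f) with h = 8.8 mm and f = 25.46 mm.
h/2f = 0.17282; arctan(0.17282) ≈ 9.8050°, so α ≈ 19.6100°.

19.61°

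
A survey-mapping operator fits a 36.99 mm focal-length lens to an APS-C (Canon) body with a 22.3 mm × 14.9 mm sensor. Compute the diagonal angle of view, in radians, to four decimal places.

Sensor diagonal = √(22.3² + 14.9²) = √719.3000 ≈ 26.8198 mm.
Angle of view α = 2·arctan(d/2f) with d = 26.8198 mm and f = 36.99 mm.
d/2f = 0.36253; arctan(0.36253) ≈ 0.3478 rad, so α ≈ 0.6956 rad.

0.6956 rad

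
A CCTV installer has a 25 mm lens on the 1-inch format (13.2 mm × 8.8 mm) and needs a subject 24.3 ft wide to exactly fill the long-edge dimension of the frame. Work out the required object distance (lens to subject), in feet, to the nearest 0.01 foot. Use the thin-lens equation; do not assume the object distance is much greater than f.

W: 24.3 ft × 304.8 mm/ft = 7406.64 mm.
Magnification m = w/W = dᵢ/dₒ; combined with 1/f = 1/dₒ + 1/dᵢ this gives dₒ = f·(1 + W/w).
dₒ = 25 mm × (1 + 7406.64/13.2) = 25 × 562.1091 ≈ 14052.727 mm = 14052.727/304.8 ft = 46.1047 ft.

46.10 ft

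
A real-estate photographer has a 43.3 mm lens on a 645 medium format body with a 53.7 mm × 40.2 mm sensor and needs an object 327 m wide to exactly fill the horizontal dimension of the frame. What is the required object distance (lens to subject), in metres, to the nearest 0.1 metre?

W: 327 m = 327000 mm.
Magnification m = w/W = dᵢ/dₒ; combined with 1/f = 1/dₒ + 1/dᵢ this gives dₒ = f·(1 + W/w).
dₒ = 43.3 mm × (1 + 327000/53.7) = 43.3 × 6090.3855 ≈ 263713.691 mm = 263.714 m.

263.7 m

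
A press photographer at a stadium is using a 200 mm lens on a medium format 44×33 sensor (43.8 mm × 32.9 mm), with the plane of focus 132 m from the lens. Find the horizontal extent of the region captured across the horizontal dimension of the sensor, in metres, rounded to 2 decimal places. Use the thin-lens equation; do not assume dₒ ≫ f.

dₒ: 132 m = 132000 mm.
Similar triangles through the lens centre give W/dₒ = w/dᵢ; with 1/f = 1/dₒ + 1/dᵢ this gives W = w·(dₒ − f)/f.
W = 43.8 mm × (132000 − 200) / 200 = 43.8 × 659.0000 ≈ 28864.200 mm = 28.8642 m.

28.86 m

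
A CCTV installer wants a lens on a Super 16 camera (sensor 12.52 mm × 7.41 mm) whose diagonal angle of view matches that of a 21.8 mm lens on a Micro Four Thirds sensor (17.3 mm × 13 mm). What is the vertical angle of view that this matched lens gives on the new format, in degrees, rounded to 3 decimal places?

Sensor diagonal = √(17.3² + 13²) = √468.2900 ≈ 21.6400 mm.
Sensor diagonal = √(12.52² + 7.41²) = √211.6585 ≈ 14.5485 mm.
Equal diagonal AOV ⇒ f₂ = f₁ · 14.5485/21.6400 = 21.8 × 0.67230 ≈ 14.6560 mm.
Vertical AOV on the new format = 2·arctan(7.41 / (2 × 14.6560)) = 2·arctan(0.25280) ≈ 28.3739°.

28.374°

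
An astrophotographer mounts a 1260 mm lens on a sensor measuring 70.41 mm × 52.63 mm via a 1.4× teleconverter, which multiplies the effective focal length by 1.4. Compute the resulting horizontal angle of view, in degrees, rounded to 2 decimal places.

2.29°

Effective focal length f = 1260 × 1.4 = 1764 mm.
α = 2·arctan(70.41 / (2 × 1764)) = 2·arctan(0.01996) ≈ 2.2867°.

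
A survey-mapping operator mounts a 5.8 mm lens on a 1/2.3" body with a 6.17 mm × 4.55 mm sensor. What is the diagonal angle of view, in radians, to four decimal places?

1.1680 rad

Sensor diagonal = √(6.17² + 4.55²) = √58.7714 ≈ 7.6663 mm.
Angle of view α = 2·arctan(d/2f) with d = 7.6663 mm and f = 5.8 mm.
d/2f = 0.66088; arctan(0.66088) ≈ 0.5840 rad, so α ≈ 1.1680 rad.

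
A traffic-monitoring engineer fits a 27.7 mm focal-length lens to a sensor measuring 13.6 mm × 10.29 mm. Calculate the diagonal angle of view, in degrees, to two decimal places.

Sensor diagonal = √(13.6² + 10.29²) = √290.8441 ≈ 17.0542 mm.
Angle of view α = 2·arctan(d/2f) with d = 17.0542 mm and f = 27.7 mm.
d/2f = 0.30784; arctan(0.30784) ≈ 17.1103°, so α ≈ 34.2206°.

34.22°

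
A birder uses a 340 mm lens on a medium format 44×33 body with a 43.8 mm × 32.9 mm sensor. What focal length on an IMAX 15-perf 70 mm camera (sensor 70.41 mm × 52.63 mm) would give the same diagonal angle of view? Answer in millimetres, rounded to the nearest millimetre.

546 mm

Sensor diagonal = √(43.8² + 32.9²) = √3000.8500 ≈ 54.7800 mm.
Sensor diagonal = √(70.41² + 52.63²) = √7727.4850 ≈ 87.9061 mm.
Equal angle of view means equal diagonal/f ratio, so f₂ = f₁ · (diagonal₂/diagonal₁) = 340 × 87.9061/54.7800.
f₂ = 340 × 1.60471 ≈ 545.602 mm.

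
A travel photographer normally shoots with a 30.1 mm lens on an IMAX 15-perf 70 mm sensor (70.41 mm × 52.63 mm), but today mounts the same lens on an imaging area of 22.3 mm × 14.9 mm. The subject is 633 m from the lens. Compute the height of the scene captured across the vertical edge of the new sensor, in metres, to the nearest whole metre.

313 m

The focal length stays 30.1 mm; the relevant sensor dimension is now h = 14.9 mm. Object distance dₒ = 633 m = 633000 mm.
Thin-lens field height W = h·(dₒ − f)/f = 14.9 × (633000 − 30.1)/30.1 ≈ 313330.615 mm = 313.331 m.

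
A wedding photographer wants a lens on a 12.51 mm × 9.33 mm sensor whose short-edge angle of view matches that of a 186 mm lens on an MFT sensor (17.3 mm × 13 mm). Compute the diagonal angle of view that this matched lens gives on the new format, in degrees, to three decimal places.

Equal short-edge AOV ⇒ f₂ = f₁ · 9.33/13 = 186 × 0.71769 ≈ 133.4908 mm.
Sensor diagonal = √(12.51² + 9.33²) = √243.5490 ≈ 15.6061 mm.
Diagonal AOV on the new format = 2·arctan(15.6061 / (2 × 133.4908)) = 2·arctan(0.05845) ≈ 6.6907°.

6.691°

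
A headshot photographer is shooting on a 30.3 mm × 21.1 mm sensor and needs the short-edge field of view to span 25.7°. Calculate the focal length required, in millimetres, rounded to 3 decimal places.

From α = 2·arctan(h/2f) we get f = h / (2·tan(α/2)).
With h = 21.1 mm and α/2 = 12.85°, tan(α/2) ≈ 0.22811, so f ≈ 21.1 / 0.45622 ≈ 46.2491 mm.

46.249 mm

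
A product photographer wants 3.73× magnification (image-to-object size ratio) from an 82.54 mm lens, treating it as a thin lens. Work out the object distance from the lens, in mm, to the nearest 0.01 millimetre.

With m = dᵢ/dₒ and 1/f = 1/dₒ + 1/dᵢ, substituting dᵢ = m·dₒ gives 1/f = (1 + 1/m)/dₒ, hence dₒ = f·(1 + 1/m).
dₒ = 82.54 × (1 + 1/3.73) = 82.54 × 1.26810 ≈ 104.669 mm.

104.67 mm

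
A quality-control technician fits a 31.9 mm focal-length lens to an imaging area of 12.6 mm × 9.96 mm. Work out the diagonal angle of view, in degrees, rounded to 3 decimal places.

28.260°

Sensor diagonal = √(12.6² + 9.96²) = √257.9616 ≈ 16.0612 mm.
Angle of view α = 2·arctan(d/2f) with d = 16.0612 mm and f = 31.9 mm.
d/2f = 0.25174; arctan(0.25174) ≈ 14.1302°, so α ≈ 28.2604°.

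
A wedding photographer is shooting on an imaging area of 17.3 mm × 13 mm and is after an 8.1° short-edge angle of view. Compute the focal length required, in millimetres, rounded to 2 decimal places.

From α = 2·arctan(h/2f) we get f = h / (2·tan(α/2)).
With h = 13 mm and α/2 = 4.05°, tan(α/2) ≈ 0.07080, so f ≈ 13 / 0.14161 ≈ 91.8030 mm.

91.80 mm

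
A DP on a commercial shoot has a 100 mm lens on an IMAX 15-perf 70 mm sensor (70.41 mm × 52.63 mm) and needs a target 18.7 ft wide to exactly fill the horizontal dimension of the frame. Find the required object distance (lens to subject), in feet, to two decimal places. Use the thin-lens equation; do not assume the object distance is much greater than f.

26.89 ft

W: 18.7 ft × 304.8 mm/ft = 5699.76 mm.
Magnification m = w/W = dᵢ/dₒ; combined with 1/f = 1/dₒ + 1/dᵢ this gives dₒ = f·(1 + W/w).
dₒ = 100 mm × (1 + 5699.76/70.41) = 100 × 81.9510 ≈ 8195.100 mm = 8195.100/304.8 ft = 26.8868 ft.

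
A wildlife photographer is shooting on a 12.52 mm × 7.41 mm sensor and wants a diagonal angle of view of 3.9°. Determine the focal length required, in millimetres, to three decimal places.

Sensor diagonal = √(12.52² + 7.41²) = √211.6585 ≈ 14.5485 mm.
From α = 2·arctan(d/2f) we get f = d / (2·tan(α/2)).
With d = 14.5485 mm and α/2 = 1.95°, tan(α/2) ≈ 0.03405, so f ≈ 14.5485 / 0.06809 ≈ 213.6526 mm.

213.653 mm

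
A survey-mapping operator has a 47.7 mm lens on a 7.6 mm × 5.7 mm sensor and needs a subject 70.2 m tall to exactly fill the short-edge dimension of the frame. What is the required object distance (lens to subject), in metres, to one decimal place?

587.5 m

W: 70.2 m = 70200 mm.
Magnification m = h/W = dᵢ/dₒ; combined with 1/f = 1/dₒ + 1/dᵢ this gives dₒ = f·(1 + W/h).
dₒ = 47.7 mm × (1 + 70200/5.7) = 47.7 × 12316.7895 ≈ 587510.858 mm = 587.511 m.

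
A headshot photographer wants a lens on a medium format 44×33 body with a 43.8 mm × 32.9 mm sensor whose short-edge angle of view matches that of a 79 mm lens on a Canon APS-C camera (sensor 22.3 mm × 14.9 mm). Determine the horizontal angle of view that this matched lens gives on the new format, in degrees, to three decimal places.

Equal short-edge AOV ⇒ f₂ = f₁ · 32.9/14.9 = 79 × 2.20805 ≈ 174.4362 mm.
Horizontal AOV on the new format = 2·arctan(43.8 / (2 × 174.4362)) = 2·arctan(0.12555) ≈ 14.3118°.

14.312°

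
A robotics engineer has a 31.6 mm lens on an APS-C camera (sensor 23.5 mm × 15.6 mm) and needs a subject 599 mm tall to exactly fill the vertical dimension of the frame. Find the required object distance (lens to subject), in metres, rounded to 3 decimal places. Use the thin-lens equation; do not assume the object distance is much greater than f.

1.245 m

Magnification m = h/W = dᵢ/dₒ; combined with 1/f = 1/dₒ + 1/dᵢ this gives dₒ = f·(1 + W/h).
dₒ = 31.6 mm × (1 + 599/15.6) = 31.6 × 39.3974 ≈ 1244.959 mm = 1.24496 m.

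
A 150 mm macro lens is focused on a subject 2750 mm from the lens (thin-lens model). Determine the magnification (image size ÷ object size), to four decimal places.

0.0577×

Thin lens: 1/f = 1/dₒ + 1/dᵢ → 1/dᵢ = 1/150 − 1/2750 = 0.0063030 mm⁻¹, so dᵢ ≈ 158.6538 mm.
Magnification m = dᵢ/dₒ = 158.6538/2750 ≈ 0.05769.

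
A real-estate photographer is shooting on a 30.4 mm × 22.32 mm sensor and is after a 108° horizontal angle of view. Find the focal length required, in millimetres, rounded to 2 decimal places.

From α = 2·arctan(w/2f) we get f = w / (2·tan(α/2)).
With w = 30.4 mm and α/2 = 54°, tan(α/2) ≈ 1.37638, so f ≈ 30.4 / 2.75276 ≈ 11.0434 mm.

11.04 mm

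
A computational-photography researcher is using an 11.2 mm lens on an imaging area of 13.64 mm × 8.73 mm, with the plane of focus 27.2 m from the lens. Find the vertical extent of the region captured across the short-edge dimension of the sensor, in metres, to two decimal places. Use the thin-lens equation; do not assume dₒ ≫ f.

21.19 m

dₒ: 27.2 m = 27200 mm.
Similar triangles through the lens centre give W/dₒ = h/dᵢ; with 1/f = 1/dₒ + 1/dᵢ this gives W = h·(dₒ − f)/f.
W = 8.73 mm × (27200 − 11.2) / 11.2 = 8.73 × 2427.5714 ≈ 21192.699 mm = 21.1927 m.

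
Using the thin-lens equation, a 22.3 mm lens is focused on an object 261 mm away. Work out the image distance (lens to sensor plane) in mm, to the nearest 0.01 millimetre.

1/dᵢ = 1/f − 1/dₒ = 1/22.3 − 1/261 = 0.0410116 mm⁻¹.
dᵢ = 1/0.0410116 ≈ 24.3833 mm.

24.38 mm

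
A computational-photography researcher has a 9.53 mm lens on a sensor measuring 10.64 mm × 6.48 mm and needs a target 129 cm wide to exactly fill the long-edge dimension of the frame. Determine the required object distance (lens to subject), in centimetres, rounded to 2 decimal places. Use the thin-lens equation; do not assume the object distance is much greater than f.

W: 129 cm = 1290 mm.
Magnification m = w/W = dᵢ/dₒ; combined with 1/f = 1/dₒ + 1/dᵢ this gives dₒ = f·(1 + W/w).
dₒ = 9.53 mm × (1 + 1290/10.64) = 9.53 × 122.2406 ≈ 1164.953 mm = 116.495 cm.

116.50 cm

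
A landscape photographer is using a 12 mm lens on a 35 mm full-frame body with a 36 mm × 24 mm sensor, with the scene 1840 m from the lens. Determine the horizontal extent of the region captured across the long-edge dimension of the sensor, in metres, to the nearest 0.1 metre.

dₒ: 1840 m = 1.84e+06 mm.
Similar triangles through the lens centre give W/dₒ = w/dᵢ; with 1/f = 1/dₒ + 1/dᵢ this gives W = w·(dₒ − f)/f.
W = 36 mm × (1.84e+06 − 12) / 12 = 36 × 153332.3333 ≈ 5519964.000 mm = 5519.96 m.

5520.0 m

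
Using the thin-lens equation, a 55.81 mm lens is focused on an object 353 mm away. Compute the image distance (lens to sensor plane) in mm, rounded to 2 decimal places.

66.29 mm

1/dᵢ = 1/f − 1/dₒ = 1/55.81 − 1/353 = 0.0150851 mm⁻¹.
dᵢ = 1/0.0150851 ≈ 66.2907 mm.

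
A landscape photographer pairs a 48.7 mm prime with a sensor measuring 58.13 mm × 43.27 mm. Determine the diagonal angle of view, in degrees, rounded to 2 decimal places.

Sensor diagonal = √(58.13² + 43.27²) = √5251.3898 ≈ 72.4665 mm.
Angle of view α = 2·arctan(d/2f) with d = 72.4665 mm and f = 48.7 mm.
d/2f = 0.74401; arctan(0.74401) ≈ 36.6496°, so α ≈ 73.2992°.

73.30°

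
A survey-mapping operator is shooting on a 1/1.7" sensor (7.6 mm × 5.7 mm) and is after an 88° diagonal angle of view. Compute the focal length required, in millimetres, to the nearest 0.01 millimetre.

Sensor diagonal = √(7.6² + 5.7²) = √90.2500 ≈ 9.5000 mm.
From α = 2·arctan(d/2f) we get f = d / (2·tan(α/2)).
With d = 9.5000 mm and α/2 = 44°, tan(α/2) ≈ 0.96569, so f ≈ 9.5000 / 1.93138 ≈ 4.9188 mm.

4.92 mm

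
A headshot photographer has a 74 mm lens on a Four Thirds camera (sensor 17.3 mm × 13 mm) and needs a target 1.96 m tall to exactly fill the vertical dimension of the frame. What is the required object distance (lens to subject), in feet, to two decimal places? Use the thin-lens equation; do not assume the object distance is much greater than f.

36.85 ft

W: 1.96 m = 1960 mm.
Magnification m = h/W = dᵢ/dₒ; combined with 1/f = 1/dₒ + 1/dᵢ this gives dₒ = f·(1 + W/h).
dₒ = 74 mm × (1 + 1960/13) = 74 × 151.7692 ≈ 11230.923 mm = 11230.923/304.8 ft = 36.8469 ft.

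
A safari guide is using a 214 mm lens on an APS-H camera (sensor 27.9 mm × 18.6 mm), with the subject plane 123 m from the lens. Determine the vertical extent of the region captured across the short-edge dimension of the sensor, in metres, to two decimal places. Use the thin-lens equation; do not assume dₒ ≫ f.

10.67 m

dₒ: 123 m = 123000 mm.
Similar triangles through the lens centre give W/dₒ = h/dᵢ; with 1/f = 1/dₒ + 1/dᵢ this gives W = h·(dₒ − f)/f.
W = 18.6 mm × (123000 − 214) / 214 = 18.6 × 573.7664 ≈ 10672.054 mm = 10.6721 m.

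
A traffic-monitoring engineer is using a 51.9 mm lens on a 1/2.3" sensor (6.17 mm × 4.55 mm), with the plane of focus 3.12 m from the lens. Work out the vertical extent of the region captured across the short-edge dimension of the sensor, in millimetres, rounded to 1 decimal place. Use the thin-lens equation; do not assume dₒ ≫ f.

269.0 mm

dₒ: 3.12 m = 3120 mm.
Similar triangles through the lens centre give W/dₒ = h/dᵢ; with 1/f = 1/dₒ + 1/dᵢ this gives W = h·(dₒ − f)/f.
W = 4.55 mm × (3120 − 51.9) / 51.9 = 4.55 × 59.1156 ≈ 268.976 mm.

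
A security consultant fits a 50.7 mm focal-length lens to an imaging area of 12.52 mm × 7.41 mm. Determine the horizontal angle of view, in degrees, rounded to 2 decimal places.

14.08°

Angle of view α = 2·arctan(w/2f) with w = 12.52 mm and f = 50.7 mm.
w/2f = 0.12347; arctan(0.12347) ≈ 7.0388°, so α ≈ 14.0775°.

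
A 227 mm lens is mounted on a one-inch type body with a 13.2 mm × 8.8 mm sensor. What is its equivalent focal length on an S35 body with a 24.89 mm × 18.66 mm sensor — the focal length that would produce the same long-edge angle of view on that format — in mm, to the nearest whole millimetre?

Equal angle of view means equal width/f ratio, so f₂ = f₁ · (width₂/width₁) = 227 × 24.89/13.2.
f₂ = 227 × 1.88561 ≈ 428.033 mm.

428 mm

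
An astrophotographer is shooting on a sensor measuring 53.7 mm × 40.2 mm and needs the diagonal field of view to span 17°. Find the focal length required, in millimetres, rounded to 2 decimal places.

224.42 mm

Sensor diagonal = √(53.7² + 40.2²) = √4499.7300 ≈ 67.0800 mm.
From α = 2·arctan(d/2f) we get f = d / (2·tan(α/2)).
With d = 67.0800 mm and α/2 = 8.5°, tan(α/2) ≈ 0.14945, so f ≈ 67.0800 / 0.29890 ≈ 224.4215 mm.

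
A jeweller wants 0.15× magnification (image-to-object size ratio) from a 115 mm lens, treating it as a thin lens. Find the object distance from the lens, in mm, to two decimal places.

881.67 mm

With m = dᵢ/dₒ and 1/f = 1/dₒ + 1/dᵢ, substituting dᵢ = m·dₒ gives 1/f = (1 + 1/m)/dₒ, hence dₒ = f·(1 + 1/m).
dₒ = 115 × (1 + 1/0.15) = 115 × 7.66667 ≈ 881.667 mm.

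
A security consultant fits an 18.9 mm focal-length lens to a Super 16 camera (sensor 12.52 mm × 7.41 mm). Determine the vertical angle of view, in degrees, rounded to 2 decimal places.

22.18°

Angle of view α = 2·arctan(h/2f) with h = 7.41 mm and f = 18.9 mm.
h/2f = 0.19603; arctan(0.19603) ≈ 11.0911°, so α ≈ 22.1823°.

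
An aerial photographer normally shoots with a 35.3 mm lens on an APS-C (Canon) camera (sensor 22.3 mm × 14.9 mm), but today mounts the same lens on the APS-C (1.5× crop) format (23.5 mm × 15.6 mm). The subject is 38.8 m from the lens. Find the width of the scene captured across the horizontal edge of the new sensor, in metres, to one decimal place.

25.8 m

The focal length stays 35.3 mm; the relevant sensor dimension is now w = 23.5 mm. Object distance dₒ = 38.8 m = 38800 mm.
Thin-lens field width W = w·(dₒ − f)/f = 23.5 × (38800 − 35.3)/35.3 ≈ 25806.528 mm = 25.8065 m.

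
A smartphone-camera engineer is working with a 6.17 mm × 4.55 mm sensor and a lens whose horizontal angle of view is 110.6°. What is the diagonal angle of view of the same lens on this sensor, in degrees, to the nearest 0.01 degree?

121.74°

From the horizontal AOV: f = 6.17 / (2·tan(55.3°)) = 6.17 / 2.88837 ≈ 2.1362 mm.
Sensor diagonal = √(6.17² + 4.55²) = √58.7714 ≈ 7.6663 mm.
Diagonal AOV = 2·arctan(7.6663 / (2 × 2.1362)) = 2·arctan(1.79440) ≈ 121.7392°.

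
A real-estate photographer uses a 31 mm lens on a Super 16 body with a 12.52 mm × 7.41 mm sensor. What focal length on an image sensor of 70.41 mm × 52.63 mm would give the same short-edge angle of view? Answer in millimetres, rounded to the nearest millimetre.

Equal angle of view means equal height/f ratio, so f₂ = f₁ · (height₂/height₁) = 31 × 52.63/7.41.
f₂ = 31 × 7.10256 ≈ 220.179 mm.

220 mm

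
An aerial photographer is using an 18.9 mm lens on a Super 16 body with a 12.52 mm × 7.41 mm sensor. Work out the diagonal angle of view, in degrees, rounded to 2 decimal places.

42.10°

Sensor diagonal = √(12.52² + 7.41²) = √211.6585 ≈ 14.5485 mm.
Angle of view α = 2·arctan(d/2f) with d = 14.5485 mm and f = 18.9 mm.
d/2f = 0.38488; arctan(0.38488) ≈ 21.0507°, so α ≈ 42.1015°.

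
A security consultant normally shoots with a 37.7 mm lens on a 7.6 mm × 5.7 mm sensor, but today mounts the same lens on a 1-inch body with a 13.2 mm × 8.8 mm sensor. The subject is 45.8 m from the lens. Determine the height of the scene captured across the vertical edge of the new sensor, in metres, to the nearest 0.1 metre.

The focal length stays 37.7 mm; the relevant sensor dimension is now h = 8.8 mm. Object distance dₒ = 45.8 m = 45800 mm.
Thin-lens field height W = h·(dₒ − f)/f = 8.8 × (45800 − 37.7)/37.7 ≈ 10681.916 mm = 10.6819 m.

10.7 m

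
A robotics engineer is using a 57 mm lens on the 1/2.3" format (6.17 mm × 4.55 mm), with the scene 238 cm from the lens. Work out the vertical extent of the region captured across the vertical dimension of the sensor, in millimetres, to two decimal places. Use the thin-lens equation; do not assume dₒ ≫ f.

dₒ: 238 cm = 2380 mm.
Similar triangles through the lens centre give W/dₒ = h/dᵢ; with 1/f = 1/dₒ + 1/dᵢ this gives W = h·(dₒ − f)/f.
W = 4.55 mm × (2380 − 57) / 57 = 4.55 × 40.7544 ≈ 185.432 mm.

185.43 mm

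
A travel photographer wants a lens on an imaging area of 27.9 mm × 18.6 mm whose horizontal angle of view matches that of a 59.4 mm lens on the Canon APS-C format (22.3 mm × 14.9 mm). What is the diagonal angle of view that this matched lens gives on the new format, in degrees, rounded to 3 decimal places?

Equal horizontal AOV ⇒ f₂ = f₁ · 27.9/22.3 = 59.4 × 1.25112 ≈ 74.3166 mm.
Sensor diagonal = √(27.9² + 18.6²) = √1124.3700 ≈ 33.5316 mm.
Diagonal AOV on the new format = 2·arctan(33.5316 / (2 × 74.3166)) = 2·arctan(0.22560) ≈ 25.4262°.

25.426°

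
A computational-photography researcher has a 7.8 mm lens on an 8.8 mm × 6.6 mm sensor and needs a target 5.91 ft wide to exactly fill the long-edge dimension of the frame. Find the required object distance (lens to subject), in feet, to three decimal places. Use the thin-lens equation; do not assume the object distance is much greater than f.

W: 5.91 ft × 304.8 mm/ft = 1801.37 mm.
Magnification m = w/W = dᵢ/dₒ; combined with 1/f = 1/dₒ + 1/dᵢ this gives dₒ = f·(1 + W/w).
dₒ = 7.8 mm × (1 + 1801.37/8.8) = 7.8 × 205.7009 ≈ 1604.467 mm = 1604.467/304.8 ft = 5.264 ft.

5.264 ft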